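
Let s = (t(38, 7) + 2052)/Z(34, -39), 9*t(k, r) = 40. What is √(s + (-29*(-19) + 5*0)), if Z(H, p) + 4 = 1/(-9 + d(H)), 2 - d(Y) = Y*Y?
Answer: √801051691/4653 ≈ 6.0827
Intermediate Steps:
t(k, r) = 40/9 (t(k, r) = (⅑)*40 = 40/9)
d(Y) = 2 - Y² (d(Y) = 2 - Y*Y = 2 - Y²)
Z(H, p) = -4 + 1/(-7 - H²) (Z(H, p) = -4 + 1/(-9 + (2 - H²)) = -4 + 1/(-7 - H²))
s = -21524804/41877 (s = (40/9 + 2052)/(((-29 - 4*34²)/(7 + 34²))) = 18508/(9*(((-29 - 4*1156)/(7 + 1156)))) = 18508/(9*(((-29 - 4624)/1163))) = 18508/(9*(((1/1163)*(-4653)))) = 18508/(9*(-4653/1163)) = (18508/9)*(-1163/4653) = -21524804/41877 ≈ -514.00)
√(s + (-29*(-19) + 5*0)) = √(-21524804/41877 + (-29*(-19) + 5*0)) = √(-21524804/41877 + (551 + 0)) = √(-21524804/41877 + 551) = √(1549423/41877) = √801051691/4653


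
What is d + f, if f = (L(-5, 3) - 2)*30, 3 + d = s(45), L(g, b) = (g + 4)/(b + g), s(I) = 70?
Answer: 22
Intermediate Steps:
L(g, b) = (4 + g)/(b + g)
d = 67 (d = -3 + 70 = 67)
f = -45 (f = ((4 - 5)/(3 - 5) - 2)*30 = (-1/(-2) - 2)*30 = (-1/2*(-1) - 2)*30 = (1/2 - 2)*30 = -3/2*30 = -45)
d + f = 67 - 45 = 22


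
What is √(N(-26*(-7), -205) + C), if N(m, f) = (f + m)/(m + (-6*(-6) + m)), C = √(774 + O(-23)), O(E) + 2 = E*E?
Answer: √(-23 + 400*√1301)/20 ≈ 6.0010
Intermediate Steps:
O(E) = -2 + E² (O(E) = -2 + E*E = -2 + E²)
C = √1301 (C = √(774 + (-2 + (-23)²)) = √(774 + (-2 + 529)) = √(774 + 527) = √1301 ≈ 36.069)
N(m, f) = (f + m)/(36 + 2*m) (N(m, f) = (f + m)/(m + (36 + m)) = (f + m)/(36 + 2*m))
√(N(-26*(-7), -205) + C) = √((-205 - 26*(-7))/(2*(18 - 26*(-7))) + √1301) = √((-205 + 182)/(2*(18 + 182)) + √1301) = √((½)*(-23)/200 + √1301) = √((½)*(1/200)*(-23) + √1301) = √(-23/400 + √1301)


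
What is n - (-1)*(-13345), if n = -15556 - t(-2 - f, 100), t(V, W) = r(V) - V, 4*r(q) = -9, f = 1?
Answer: -115607/4 ≈ -28902.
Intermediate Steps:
r(q) = -9/4 (r(q) = (¼)*(-9) = -9/4)
t(V, W) = -9/4 - V
n = -62227/4 (n = -15556 - (-9/4 - (-2 - 1*1)) = -15556 - (-9/4 - (-2 - 1)) = -15556 - (-9/4 - 1*(-3)) = -15556 - (-9/4 + 3) = -15556 - 1*¾ = -15556 - ¾ = -62227/4 ≈ -15557.)
n - (-1)*(-13345) = -62227/4 - (-1)*(-13345) = -62227/4 - 1*13345 = -62227/4 - 13345 = -115607/4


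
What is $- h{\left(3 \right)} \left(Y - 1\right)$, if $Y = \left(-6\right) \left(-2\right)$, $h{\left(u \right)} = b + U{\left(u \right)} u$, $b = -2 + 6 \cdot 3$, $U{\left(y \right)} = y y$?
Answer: $-473$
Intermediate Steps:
$U{\left(y \right)} = y^{2}$
$b = 16$ ($b = -2 + 18 = 16$)
$h{\left(u \right)} = 16 + u^{3}$ ($h{\left(u \right)} = 16 + u^{2} u = 16 + u^{3}$)
$Y = 12$
$- h{\left(3 \right)} \left(Y - 1\right) = - \left(16 + 3^{3}\right) \left(12 - 1\right) = - \left(16 + 27\right) 11 = - 43 \cdot 11 = \left(-1\right) 473 = -473$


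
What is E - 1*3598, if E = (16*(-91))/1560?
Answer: -53984/15 ≈ -3598.9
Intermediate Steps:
E = -14/15 (E = -1456*1/1560 = -14/15 ≈ -0.93333)
E - 1*3598 = -14/15 - 1*3598 = -14/15 - 3598 = -53984/15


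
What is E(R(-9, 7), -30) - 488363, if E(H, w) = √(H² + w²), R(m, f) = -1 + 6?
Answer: -488363 + 5*√37 ≈ -4.8833e+5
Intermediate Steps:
R(m, f) = 5
E(R(-9, 7), -30) - 488363 = √(5² + (-30)²) - 488363 = √(25 + 900) - 488363 = √925 - 488363 = 5*√37 - 488363 = -488363 + 5*√37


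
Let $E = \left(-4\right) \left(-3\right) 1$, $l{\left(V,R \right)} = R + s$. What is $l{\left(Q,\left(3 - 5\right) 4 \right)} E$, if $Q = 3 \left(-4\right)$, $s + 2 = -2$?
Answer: $-144$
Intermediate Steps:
$s = -4$ ($s = -2 - 2 = -4$)
$Q = -12$
$l{\left(V,R \right)} = -4 + R$ ($l{\left(V,R \right)} = R - 4 = -4 + R$)
$E = 12$ ($E = 12 \cdot 1 = 12$)
$l{\left(Q,\left(3 - 5\right) 4 \right)} E = \left(-4 + \left(3 - 5\right) 4\right) 12 = \left(-4 - 8\right) 12 = \left(-12\right) 12 = -144$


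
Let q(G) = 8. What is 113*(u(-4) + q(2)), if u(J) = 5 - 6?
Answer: 791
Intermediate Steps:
u(J) = -1
113*(u(-4) + q(2)) = 113*(-1 + 8) = 113*7 = 791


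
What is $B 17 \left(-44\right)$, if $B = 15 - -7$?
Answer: $-16456$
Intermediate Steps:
$B = 22$ ($B = 15 + 7 = 22$)
$B 17 \left(-44\right) = 22 \cdot 17 \left(-44\right) = 374 \left(-44\right) = -16456$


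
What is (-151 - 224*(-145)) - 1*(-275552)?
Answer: 307881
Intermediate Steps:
(-151 - 224*(-145)) - 1*(-275552) = (-151 + 32480) + 275552 = 32329 + 275552 = 307881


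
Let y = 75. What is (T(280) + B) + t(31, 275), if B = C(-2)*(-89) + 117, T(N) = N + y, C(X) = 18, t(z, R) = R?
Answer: -855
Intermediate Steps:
T(N) = 75 + N (T(N) = N + 75 = 75 + N)
B = -1485 (B = 18*(-89) + 117 = -1602 + 117 = -1485)
(T(280) + B) + t(31, 275) = ((75 + 280) - 1485) + 275 = (355 - 1485) + 275 = -1130 + 275 = -855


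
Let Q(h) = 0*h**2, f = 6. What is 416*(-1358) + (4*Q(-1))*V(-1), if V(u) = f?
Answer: -564928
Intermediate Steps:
Q(h) = 0
V(u) = 6
416*(-1358) + (4*Q(-1))*V(-1) = 416*(-1358) + (4*0)*6 = -564928 + 0*6 = -564928 + 0 = -564928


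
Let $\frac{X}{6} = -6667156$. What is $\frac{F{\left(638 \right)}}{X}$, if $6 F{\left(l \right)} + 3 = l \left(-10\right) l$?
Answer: $\frac{4070443}{240017616} \approx 0.016959$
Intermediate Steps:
$X = -40002936$ ($X = 6 \left(-6667156\right) = -40002936$)
$F{\left(l \right)} = - \frac{1}{2} - \frac{5 l^{2}}{3}$ ($F{\left(l \right)} = - \frac{1}{2} + \frac{l \left(-10\right) l}{6} = - \frac{1}{2} + \frac{- 10 l l}{6} = - \frac{1}{2} + \frac{\left(-10\right) l^{2}}{6} = - \frac{1}{2} - \frac{5 l^{2}}{3}$)
$\frac{F{\left(638 \right)}}{X} = \frac{- \frac{1}{2} - \frac{5 \cdot 638^{2}}{3}}{-40002936} = \left(- \frac{1}{2} - \frac{2035220}{3}\right) \left(- \frac{1}{40002936}\right) = \left(- \frac{4070443}{6}\right) \left(- \frac{1}{40002936}\right) = \frac{4070443}{240017616}$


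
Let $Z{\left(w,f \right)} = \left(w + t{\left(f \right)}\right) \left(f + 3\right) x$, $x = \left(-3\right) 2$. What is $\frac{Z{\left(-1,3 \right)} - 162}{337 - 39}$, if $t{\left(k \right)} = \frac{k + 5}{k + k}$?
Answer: $- \frac{87}{149} \approx -0.58389$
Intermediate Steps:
$t{\left(k \right)} = \frac{5 + k}{2 k}$
$x = -6$
$Z{\left(w,f \right)} = - 6 \left(3 + f\right) \left(w + \frac{5 + f}{2 f}\right)$ ($Z{\left(w,f \right)} = \left(w + \frac{5 + f}{2 f}\right) \left(f + 3\right) \left(-6\right) = \left(w + \frac{5 + f}{2 f}\right) \left(3 + f\right) \left(-6\right) = \left(3 + f\right) \left(w + \frac{5 + f}{2 f}\right) \left(-6\right) = - 6 \left(3 + f\right) \left(w + \frac{5 + f}{2 f}\right)$)
$\frac{Z{\left(-1,3 \right)} - 162}{337 - 39} = \frac{\left(-24 - \frac{45}{3} - -18 - 9 - 18 \left(-1\right)\right) - 162}{337 - 39} = \frac{\left(-24 - 15 + 18 - 9 + 18\right) - 162}{298} = \left(\left(-24 - 15 + 18 - 9 + 18\right) - 162\right) \frac{1}{298} = \left(-12 - 162\right) \frac{1}{298} = \left(-174\right) \frac{1}{298} = - \frac{87}{149}$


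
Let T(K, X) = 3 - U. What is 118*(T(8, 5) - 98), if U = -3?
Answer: -10856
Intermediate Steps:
T(K, X) = 6 (T(K, X) = 3 - 1*(-3) = 3 + 3 = 6)
118*(T(8, 5) - 98) = 118*(6 - 98) = 118*(-92) = -10856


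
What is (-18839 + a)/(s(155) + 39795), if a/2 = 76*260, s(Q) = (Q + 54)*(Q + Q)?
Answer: 20681/104585 ≈ 0.19774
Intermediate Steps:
s(Q) = 2*Q*(54 + Q) (s(Q) = (54 + Q)*(2*Q) = 2*Q*(54 + Q))
a = 39520 (a = 2*(76*260) = 2*19760 = 39520)
(-18839 + a)/(s(155) + 39795) = (-18839 + 39520)/(2*155*(54 + 155) + 39795) = 20681/(2*155*209 + 39795) = 20681/(64790 + 39795) = 20681/104585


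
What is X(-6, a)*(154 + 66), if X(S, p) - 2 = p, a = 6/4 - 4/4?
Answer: 550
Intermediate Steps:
a = 1/2 (a = 6*(1/4) - 4*1/4 = 3/2 - 1 = 1/2 ≈ 0.50000)
X(S, p) = 2 + p
X(-6, a)*(154 + 66) = (2 + 1/2)*(154 + 66) = (5/2)*220 = 550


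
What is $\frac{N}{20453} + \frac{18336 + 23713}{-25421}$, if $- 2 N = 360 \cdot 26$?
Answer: $- \frac{978998477}{519935713} \approx -1.8829$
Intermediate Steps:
$N = -4680$ ($N = - \frac{360 \cdot 26}{2} = \left(- \frac{1}{2}\right) 9360 = -4680$)
$\frac{N}{20453} + \frac{18336 + 23713}{-25421} = - \frac{4680}{20453} + \frac{18336 + 23713}{-25421} = \left(-4680\right) \frac{1}{20453} + 42049 \left(- \frac{1}{25421}\right) = - \frac{4680}{20453} - \frac{42049}{25421} = - \frac{978998477}{519935713}$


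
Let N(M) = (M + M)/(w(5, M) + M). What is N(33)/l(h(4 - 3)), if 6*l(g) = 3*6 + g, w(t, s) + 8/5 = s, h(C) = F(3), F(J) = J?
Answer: 330/1127 ≈ 0.29281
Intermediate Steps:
h(C) = 3
w(t, s) = -8/5 + s
l(g) = 3 + g/6 (l(g) = (3*6 + g)/6 = (18 + g)/6 = 3 + g/6)
N(M) = 2*M/(-8/5 + 2*M) (N(M) = (M + M)/((-8/5 + M) + M) = (2*M)/(-8/5 + 2*M) = 2*M/(-8/5 + 2*M))
N(33)/l(h(4 - 3)) = (5*33/(-4 + 5*33))/(3 + (⅙)*3) = (5*33/(-4 + 165))/(3 + ½) = (5*33/161)/(7/2) = (5*33*(1/161))*(2/7) = (165/161)*(2/7) = 330/1127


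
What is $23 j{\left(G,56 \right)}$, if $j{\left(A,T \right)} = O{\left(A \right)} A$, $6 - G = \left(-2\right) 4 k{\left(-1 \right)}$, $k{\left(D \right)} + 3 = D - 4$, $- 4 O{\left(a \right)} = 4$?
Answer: $1334$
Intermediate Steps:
$O{\left(a \right)} = -1$ ($O{\left(a \right)} = \left(- \frac{1}{4}\right) 4 = -1$)
$k{\left(D \right)} = -7 + D$ ($k{\left(D \right)} = -3 + \left(D - 4\right) = -3 + \left(-4 + D\right) = -7 + D$)
$G = -58$ ($G = 6 - \left(-2\right) 4 \left(-7 - 1\right) = 6 - \left(-8\right) \left(-8\right) = 6 - 64 = -58$)
$j{\left(A,T \right)} = - A$
$23 j{\left(G,56 \right)} = 23 \left(\left(-1\right) \left(-58\right)\right) = 23 \cdot 58 = 1334$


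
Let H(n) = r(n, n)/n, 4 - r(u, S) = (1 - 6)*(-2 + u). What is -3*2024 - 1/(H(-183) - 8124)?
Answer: -3007200443/495257 ≈ -6072.0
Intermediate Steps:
r(u, S) = -6 + 5*u (r(u, S) = 4 - (1 - 6)*(-2 + u) = 4 - (-5)*(-2 + u) = 4 - (10 - 5*u) = 4 + (-10 + 5*u) = -6 + 5*u)
H(n) = (-6 + 5*n)/n
-3*2024 - 1/(H(-183) - 8124) = -3*2024 - 1/((5 - 6/(-183)) - 8124) = -6072 - 1/((5 - 6*(-1/183)) - 8124) = -6072 - 1/((5 + 2/61) - 8124) = -6072 - 1/(307/61 - 8124) = -6072 - 1/(-495257/61) = -6072 - 1*(-61/495257) = -6072 + 61/495257 = -3007200443/495257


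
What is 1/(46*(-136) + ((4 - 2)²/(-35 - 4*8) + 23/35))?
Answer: -2345/14668919 ≈ -0.00015986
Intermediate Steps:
1/(46*(-136) + ((4 - 2)²/(-35 - 4*8) + 23/35)) = 1/(-6256 + (2²/(-35 - 32) + 23*(1/35))) = 1/(-6256 + (4/(-67) + 23/35)) = 1/(-6256 + (4*(-1/67) + 23/35)) = 1/(-6256 + (-4/67 + 23/35)) = 1/(-6256 + 1401/2345) = 1/(-14668919/2345) = -2345/14668919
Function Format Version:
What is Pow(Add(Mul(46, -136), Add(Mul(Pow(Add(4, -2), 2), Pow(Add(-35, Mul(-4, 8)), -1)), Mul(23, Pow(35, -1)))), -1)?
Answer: Rational(-2345, 14668919) ≈ -0.00015986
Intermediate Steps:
Pow(Add(Mul(46, -136), Add(Mul(Pow(Add(4, -2), 2), Pow(Add(-35, Mul(-4, 8)), -1)), Mul(23, Pow(35, -1)))), -1) = Pow(Add(-6256, Add(Mul(Pow(2, 2), Pow(Add(-35, -32), -1)), Mul(23, Rational(1, 35)))), -1) = Pow(Add(-6256, Add(Mul(4, Pow(-67, -1)), Rational(23, 35))), -1) = Pow(Add(-6256, Add(Mul(4, Rational(-1, 67)), Rational(23, 35))), -1) = Pow(Add(-6256, Add(Rational(-4, 67), Rational(23, 35))), -1) = Pow(Add(-6256, Rational(1401, 2345)), -1) = Pow(Rational(-14668919, 2345), -1) = Rational(-2345, 14668919)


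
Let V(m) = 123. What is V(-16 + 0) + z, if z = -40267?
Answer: -40144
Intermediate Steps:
V(-16 + 0) + z = 123 - 40267 = -40144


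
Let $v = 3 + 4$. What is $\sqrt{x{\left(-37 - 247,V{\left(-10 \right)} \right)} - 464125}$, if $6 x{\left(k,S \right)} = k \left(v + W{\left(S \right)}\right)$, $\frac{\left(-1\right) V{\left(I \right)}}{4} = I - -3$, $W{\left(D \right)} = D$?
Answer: $\frac{i \sqrt{4192035}}{3} \approx 682.48 i$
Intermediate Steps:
$v = 7$
$V{\left(I \right)} = -12 - 4 I$ ($V{\left(I \right)} = - 4 \left(I - -3\right) = - 4 \left(I + 3\right) = - 4 \left(3 + I\right) = -12 - 4 I$)
$x{\left(k,S \right)} = \frac{k \left(7 + S\right)}{6}$
$\sqrt{x{\left(-37 - 247,V{\left(-10 \right)} \right)} - 464125} = \sqrt{\frac{\left(-37 - 247\right) \left(7 - -28\right)}{6} - 464125} = \sqrt{\frac{\left(-37 - 247\right) \left(7 + \left(-12 + 40\right)\right)}{6} - 464125} = \sqrt{\frac{1}{6} \left(-284\right) \left(7 + 28\right) - 464125} = \sqrt{\frac{1}{6} \left(-284\right) 35 - 464125} = \sqrt{- \frac{4970}{3} - 464125} = \sqrt{- \frac{1397345}{3}} = \frac{i \sqrt{4192035}}{3}$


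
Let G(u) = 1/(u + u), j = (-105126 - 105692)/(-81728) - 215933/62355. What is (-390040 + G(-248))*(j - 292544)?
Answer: 144210038384498898320077/1263845061120 ≈ 1.1410e+11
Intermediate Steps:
j = -2251107917/2548074720 (j = -210818*(-1/81728) - 215933*1/62355 = 105409/40864 - 215933/62355 = -2251107917/2548074720 ≈ -0.88345)
G(u) = 1/(2*u)
(-390040 + G(-248))*(j - 292544) = (-390040 + (½)/(-248))*(-2251107917/2548074720 - 292544) = (-390040 + (½)*(-1/248))*(-745426221995597/2548074720) = (-390040 - 1/496)*(-745426221995597/2548074720) = -193459841/496*(-745426221995597/2548074720) = 144210038384498898320077/1263845061120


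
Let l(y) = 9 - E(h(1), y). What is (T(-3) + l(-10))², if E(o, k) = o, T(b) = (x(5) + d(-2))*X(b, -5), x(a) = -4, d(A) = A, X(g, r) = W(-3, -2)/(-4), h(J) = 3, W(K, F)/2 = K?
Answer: 9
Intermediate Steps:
W(K, F) = 2*K
X(g, r) = 3/2 (X(g, r) = (2*(-3))/(-4) = -6*(-¼) = 3/2)
T(b) = -9 (T(b) = (-4 - 2)*(3/2) = -6*3/2 = -9)
l(y) = 6 (l(y) = 9 - 1*3 = 9 - 3 = 6)
(T(-3) + l(-10))² = (-9 + 6)² = (-3)² = 9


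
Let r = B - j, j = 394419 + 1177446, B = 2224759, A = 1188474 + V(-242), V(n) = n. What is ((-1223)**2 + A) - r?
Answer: 2031067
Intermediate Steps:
A = 1188232 (A = 1188474 - 242 = 1188232)
j = 1571865
r = 652894 (r = 2224759 - 1*1571865 = 2224759 - 1571865 = 652894)
((-1223)**2 + A) - r = ((-1223)**2 + 1188232) - 1*652894 = (1495729 + 1188232) - 652894 = 2683961 - 652894 = 2031067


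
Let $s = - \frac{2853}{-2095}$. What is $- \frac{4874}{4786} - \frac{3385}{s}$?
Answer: $- \frac{16977091736}{6827229} \approx -2486.7$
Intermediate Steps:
$s = \frac{2853}{2095}$ ($s = \left(-2853\right) \left(- \frac{1}{2095}\right) = \frac{2853}{2095} \approx 1.3618$)
$- \frac{4874}{4786} - \frac{3385}{s} = - \frac{4874}{4786} - \frac{3385}{\frac{2853}{2095}} = \left(-4874\right) \frac{1}{4786} - \frac{7091575}{2853} = - \frac{2437}{2393} - \frac{7091575}{2853} = - \frac{16977091736}{6827229}$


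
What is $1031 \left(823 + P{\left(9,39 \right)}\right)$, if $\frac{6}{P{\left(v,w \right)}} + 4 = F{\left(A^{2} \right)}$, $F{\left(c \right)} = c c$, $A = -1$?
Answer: $846451$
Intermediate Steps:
$F{\left(c \right)} = c^{2}$
$P{\left(v,w \right)} = -2$ ($P{\left(v,w \right)} = \frac{6}{-4 + \left(\left(-1\right)^{2}\right)^{2}} = \frac{6}{-4 + 1^{2}} = \frac{6}{-4 + 1} = \frac{6}{-3} = 6 \left(- \frac{1}{3}\right) = -2$)
$1031 \left(823 + P{\left(9,39 \right)}\right) = 1031 \left(823 - 2\right) = 1031 \cdot 821 = 846451$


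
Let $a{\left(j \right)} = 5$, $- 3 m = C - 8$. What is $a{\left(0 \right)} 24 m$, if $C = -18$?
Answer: $1040$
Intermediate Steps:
$m = \frac{26}{3}$ ($m = - \frac{-18 - 8}{3} = \left(- \frac{1}{3}\right) \left(-26\right) = \frac{26}{3} \approx 8.6667$)
$a{\left(0 \right)} 24 m = 5 \cdot 24 \cdot \frac{26}{3} = 120 \cdot \frac{26}{3} = 1040$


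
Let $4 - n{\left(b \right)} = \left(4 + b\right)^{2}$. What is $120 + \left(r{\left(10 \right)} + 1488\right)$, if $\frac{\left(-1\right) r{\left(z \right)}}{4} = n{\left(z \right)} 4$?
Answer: $4680$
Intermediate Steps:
$n{\left(b \right)} = 4 - \left(4 + b\right)^{2}$
$r{\left(z \right)} = -64 + 16 \left(4 + z\right)^{2}$ ($r{\left(z \right)} = - 4 \left(4 - \left(4 + z\right)^{2}\right) 4 = - 4 \left(16 - 4 \left(4 + z\right)^{2}\right) = -64 + 16 \left(4 + z\right)^{2}$)
$120 + \left(r{\left(10 \right)} + 1488\right) = 120 - \left(-1424 - 16 \left(4 + 10\right)^{2}\right) = 120 + \left(\left(-64 + 16 \cdot 14^{2}\right) + 1488\right) = 120 + \left(\left(-64 + 16 \cdot 196\right) + 1488\right) = 120 + \left(\left(-64 + 3136\right) + 1488\right) = 120 + \left(3072 + 1488\right) = 120 + 4560 = 4680$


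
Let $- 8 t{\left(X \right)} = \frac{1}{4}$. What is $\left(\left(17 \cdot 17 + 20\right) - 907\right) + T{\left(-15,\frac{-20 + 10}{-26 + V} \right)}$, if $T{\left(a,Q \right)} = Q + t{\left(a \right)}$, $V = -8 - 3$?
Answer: $- \frac{707749}{1184} \approx -597.76$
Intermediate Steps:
$t{\left(X \right)} = - \frac{1}{32}$ ($t{\left(X \right)} = - \frac{1}{8 \cdot 4} = \left(- \frac{1}{8}\right) \frac{1}{4} = - \frac{1}{32}$)
$V = -11$ ($V = -8 - 3 = -11$)
$T{\left(a,Q \right)} = - \frac{1}{32} + Q$ ($T{\left(a,Q \right)} = Q - \frac{1}{32} = - \frac{1}{32} + Q$)
$\left(\left(17 \cdot 17 + 20\right) - 907\right) + T{\left(-15,\frac{-20 + 10}{-26 + V} \right)} = \left(\left(17 \cdot 17 + 20\right) - 907\right) - \left(\frac{1}{32} - \frac{-20 + 10}{-26 - 11}\right) = \left(\left(289 + 20\right) - 907\right) - \left(\frac{1}{32} + \frac{10}{-37}\right) = \left(309 - 907\right) - - \frac{283}{1184} = -598 + \left(- \frac{1}{32} + \frac{10}{37}\right) = -598 + \frac{283}{1184} = - \frac{707749}{1184}$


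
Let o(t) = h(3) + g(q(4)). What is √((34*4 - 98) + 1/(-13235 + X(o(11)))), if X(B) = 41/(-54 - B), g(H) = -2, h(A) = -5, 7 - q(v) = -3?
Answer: √14705628435006/622086 ≈ 6.1644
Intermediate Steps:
q(v) = 10 (q(v) = 7 - 1*(-3) = 7 + 3 = 10)
o(t) = -7 (o(t) = -5 - 2 = -7)
√((34*4 - 98) + 1/(-13235 + X(o(11)))) = √((34*4 - 98) + 1/(-13235 - 41/(54 - 7))) = √((136 - 98) + 1/(-13235 - 41/47)) = √(38 + 1/(-13235 - 41*1/47)) = √(38 + 1/(-13235 - 41/47)) = √(38 + 1/(-622086/47)) = √(38 - 47/622086) = √(23639221/622086) = √14705628435006/622086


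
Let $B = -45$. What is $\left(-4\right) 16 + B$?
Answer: $-109$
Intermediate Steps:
$\left(-4\right) 16 + B = \left(-4\right) 16 - 45 = -64 - 45 = -109$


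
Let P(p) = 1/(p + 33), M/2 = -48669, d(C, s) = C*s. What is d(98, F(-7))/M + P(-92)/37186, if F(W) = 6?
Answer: -215025675/35592840202 ≈ -0.0060413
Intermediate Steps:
M = -97338 (M = 2*(-48669) = -97338)
P(p) = 1/(33 + p)
d(98, F(-7))/M + P(-92)/37186 = (98*6)/(-97338) + 1/((33 - 92)*37186) = 588*(-1/97338) + (1/37186)/(-59) = -98/16223 - 1/59*1/37186 = -98/16223 - 1/2193974 = -215025675/35592840202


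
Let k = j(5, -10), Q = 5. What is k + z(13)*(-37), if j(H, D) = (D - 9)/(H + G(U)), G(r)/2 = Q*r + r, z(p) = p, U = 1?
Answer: -8196/17 ≈ -482.12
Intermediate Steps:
G(r) = 12*r (G(r) = 2*(5*r + r) = 2*(6*r) = 12*r)
j(H, D) = (-9 + D)/(12 + H) (j(H, D) = (D - 9)/(H + 12*1) = (-9 + D)/(H + 12) = (-9 + D)/(12 + H))
k = -19/17 (k = (-9 - 10)/(12 + 5) = -19/17 ≈ -1.1176)
k + z(13)*(-37) = -19/17 + 13*(-37) = -19/17 - 481 = -8196/17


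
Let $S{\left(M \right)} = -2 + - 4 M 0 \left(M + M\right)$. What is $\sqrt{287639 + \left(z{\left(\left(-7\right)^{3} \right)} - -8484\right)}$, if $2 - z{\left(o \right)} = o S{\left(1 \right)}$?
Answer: $\sqrt{295439} \approx 543.54$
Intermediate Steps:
$S{\left(M \right)} = -2$ ($S{\left(M \right)} = -2 + 0 \cdot 2 M = -2 + 0 = -2$)
$z{\left(o \right)} = 2 + 2 o$ ($z{\left(o \right)} = 2 - o \left(-2\right) = 2 - - 2 o = 2 + 2 o$)
$\sqrt{287639 + \left(z{\left(\left(-7\right)^{3} \right)} - -8484\right)} = \sqrt{287639 + \left(\left(2 + 2 \left(-7\right)^{3}\right) - -8484\right)} = \sqrt{287639 + \left(\left(2 + 2 \left(-343\right)\right) + 8484\right)} = \sqrt{287639 + \left(\left(2 - 686\right) + 8484\right)} = \sqrt{287639 + \left(-684 + 8484\right)} = \sqrt{287639 + 7800} = \sqrt{295439}$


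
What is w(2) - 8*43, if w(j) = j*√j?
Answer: -344 + 2*√2 ≈ -341.17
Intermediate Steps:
w(j) = j^(3/2)
w(2) - 8*43 = 2^(3/2) - 8*43 = 2*√2 - 344 = -344 + 2*√2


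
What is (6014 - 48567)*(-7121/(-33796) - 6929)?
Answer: 1423491241677/4828 ≈ 2.9484e+8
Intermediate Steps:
(6014 - 48567)*(-7121/(-33796) - 6929) = -42553*(-7121*(-1/33796) - 6929) = -42553*(7121/33796 - 6929) = -42553*(-234165363/33796) = 1423491241677/4828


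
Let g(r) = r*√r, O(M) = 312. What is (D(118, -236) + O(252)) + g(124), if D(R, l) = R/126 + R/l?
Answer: 39367/126 + 248*√31 ≈ 1693.2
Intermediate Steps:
D(R, l) = R/126 + R/l (D(R, l) = R*(1/126) + R/l = R/126 + R/l)
g(r) = r^(3/2)
(D(118, -236) + O(252)) + g(124) = (((1/126)*118 + 118/(-236)) + 312) + 124^(3/2) = ((59/63 + 118*(-1/236)) + 312) + 248*√31 = ((59/63 - ½) + 312) + 248*√31 = (55/126 + 312) + 248*√31 = 39367/126 + 248*√31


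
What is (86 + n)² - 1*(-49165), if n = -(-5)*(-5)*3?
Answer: 49286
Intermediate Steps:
n = -75 (n = -5*5*3 = -25*3 = -75)
(86 + n)² - 1*(-49165) = (86 - 75)² - 1*(-49165) = 11² + 49165 = 121 + 49165 = 49286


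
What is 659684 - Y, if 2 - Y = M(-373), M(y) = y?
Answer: 659309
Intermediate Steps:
Y = 375 (Y = 2 - 1*(-373) = 2 + 373 = 375)
659684 - Y = 659684 - 1*375 = 659684 - 375 = 659309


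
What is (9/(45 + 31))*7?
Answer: 63/76 ≈ 0.82895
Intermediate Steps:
(9/(45 + 31))*7 = (9/76)*7 = 63/76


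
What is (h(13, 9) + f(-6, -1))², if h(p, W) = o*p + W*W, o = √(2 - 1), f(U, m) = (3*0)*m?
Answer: 8836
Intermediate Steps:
f(U, m) = 0 (f(U, m) = 0*m = 0)
o = 1 (o = √1 = 1)
h(p, W) = p + W² (h(p, W) = 1*p + W*W = p + W²)
(h(13, 9) + f(-6, -1))² = ((13 + 9²) + 0)² = ((13 + 81) + 0)² = (94 + 0)² = 94² = 8836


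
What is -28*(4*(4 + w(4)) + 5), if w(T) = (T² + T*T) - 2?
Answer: -3948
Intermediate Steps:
w(T) = -2 + 2*T² (w(T) = (T² + T²) - 2 = 2*T² - 2 = -2 + 2*T²)
-28*(4*(4 + w(4)) + 5) = -28*(4*(4 + (-2 + 2*4²)) + 5) = -28*(4*(4 + (-2 + 2*16)) + 5) = -28*(4*(4 + (-2 + 32)) + 5) = -28*(4*(4 + 30) + 5) = -28*(4*34 + 5) = -28*(136 + 5) = -28*141 = -3948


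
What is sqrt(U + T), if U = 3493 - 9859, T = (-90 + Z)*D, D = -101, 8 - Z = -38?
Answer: 31*I*sqrt(2) ≈ 43.841*I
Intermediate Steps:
Z = 46 (Z = 8 - 1*(-38) = 8 + 38 = 46)
T = 4444 (T = (-90 + 46)*(-101) = -44*(-101) = 4444)
U = -6366
sqrt(U + T) = sqrt(-6366 + 4444) = sqrt(-1922) = 31*I*sqrt(2)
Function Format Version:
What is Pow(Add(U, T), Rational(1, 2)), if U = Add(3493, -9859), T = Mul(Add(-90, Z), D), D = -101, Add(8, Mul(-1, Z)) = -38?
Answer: Mul(31, I, Pow(2, Rational(1, 2))) ≈ Mul(43.841, I)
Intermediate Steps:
Z = 46 (Z = Add(8, Mul(-1, -38)) = Add(8, 38) = 46)
T = 4444 (T = Mul(Add(-90, 46), -101) = Mul(-44, -101) = 4444)
U = -6366
Pow(Add(U, T), Rational(1, 2)) = Pow(Add(-6366, 4444), Rational(1, 2)) = Pow(-1922, Rational(1, 2)) = Mul(31, I, Pow(2, Rational(1, 2)))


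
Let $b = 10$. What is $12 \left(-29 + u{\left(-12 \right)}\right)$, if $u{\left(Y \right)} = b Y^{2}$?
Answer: $16932$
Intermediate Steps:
$u{\left(Y \right)} = 10 Y^{2}$
$12 \left(-29 + u{\left(-12 \right)}\right) = 12 \left(-29 + 10 \left(-12\right)^{2}\right) = 12 \left(-29 + 10 \cdot 144\right) = 12 \left(-29 + 1440\right) = 12 \cdot 1411 = 16932$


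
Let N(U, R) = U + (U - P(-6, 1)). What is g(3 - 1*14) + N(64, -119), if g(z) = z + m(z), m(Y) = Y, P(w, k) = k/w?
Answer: 637/6 ≈ 106.17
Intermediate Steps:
N(U, R) = ⅙ + 2*U (N(U, R) = U + (U - 1/(-6)) = U + (U - (-1)/6) = U + (U - 1*(-⅙)) = U + (U + ⅙) = U + (⅙ + U) = ⅙ + 2*U)
g(z) = 2*z (g(z) = z + z = 2*z)
g(3 - 1*14) + N(64, -119) = 2*(3 - 1*14) + (⅙ + 2*64) = 2*(3 - 14) + (⅙ + 128) = 2*(-11) + 769/6 = -22 + 769/6 = 637/6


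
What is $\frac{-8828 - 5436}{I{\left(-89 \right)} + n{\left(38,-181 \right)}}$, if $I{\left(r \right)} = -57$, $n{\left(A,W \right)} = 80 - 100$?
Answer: $\frac{14264}{77} \approx 185.25$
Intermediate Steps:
$n{\left(A,W \right)} = -20$
$\frac{-8828 - 5436}{I{\left(-89 \right)} + n{\left(38,-181 \right)}} = \frac{-8828 - 5436}{-57 - 20} = - \frac{14264}{-77} = \left(-14264\right) \left(- \frac{1}{77}\right) = \frac{14264}{77}$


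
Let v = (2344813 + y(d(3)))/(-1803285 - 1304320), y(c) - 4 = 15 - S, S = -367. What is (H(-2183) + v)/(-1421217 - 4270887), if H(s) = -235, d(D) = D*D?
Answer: 366316187/8844405425460 ≈ 4.1418e-5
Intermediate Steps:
d(D) = D²
y(c) = 386 (y(c) = 4 + (15 - 1*(-367)) = 4 + (15 + 367) = 4 + 382 = 386)
v = -2345199/3107605 (v = (2344813 + 386)/(-1803285 - 1304320) = 2345199/(-3107605) = 2345199*(-1/3107605) = -2345199/3107605 ≈ -0.75466)
(H(-2183) + v)/(-1421217 - 4270887) = (-235 - 2345199/3107605)/(-1421217 - 4270887) = -732632374/3107605/(-5692104) = -732632374/3107605*(-1/5692104) = 366316187/8844405425460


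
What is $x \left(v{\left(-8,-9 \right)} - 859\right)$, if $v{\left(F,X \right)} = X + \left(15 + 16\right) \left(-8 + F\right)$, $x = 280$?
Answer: $-381920$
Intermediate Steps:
$v{\left(F,X \right)} = -248 + X + 31 F$ ($v{\left(F,X \right)} = X + 31 \left(-8 + F\right) = X + \left(-248 + 31 F\right) = -248 + X + 31 F$)
$x \left(v{\left(-8,-9 \right)} - 859\right) = 280 \left(\left(-248 - 9 + 31 \left(-8\right)\right) - 859\right) = 280 \left(\left(-248 - 9 - 248\right) - 859\right) = 280 \left(-505 - 859\right) = 280 \left(-1364\right) = -381920$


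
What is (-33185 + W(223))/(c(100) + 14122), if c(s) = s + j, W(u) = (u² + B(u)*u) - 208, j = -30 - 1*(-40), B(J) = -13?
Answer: 4479/4744 ≈ 0.94414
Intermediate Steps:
j = 10 (j = -30 + 40 = 10)
W(u) = -208 + u² - 13*u (W(u) = (u² - 13*u) - 208 = -208 + u² - 13*u)
c(s) = 10 + s (c(s) = s + 10 = 10 + s)
(-33185 + W(223))/(c(100) + 14122) = (-33185 + (-208 + 223² - 13*223))/((10 + 100) + 14122) = (-33185 + (-208 + 49729 - 2899))/(110 + 14122) = (-33185 + 46622)/14232 = 13437*(1/14232) = 4479/4744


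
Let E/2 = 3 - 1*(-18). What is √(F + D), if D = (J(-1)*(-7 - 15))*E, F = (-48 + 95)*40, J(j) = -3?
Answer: 2*√1163 ≈ 68.206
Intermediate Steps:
F = 1880 (F = 47*40 = 1880)
E = 42 (E = 2*(3 - 1*(-18)) = 2*(3 + 18) = 2*21 = 42)
D = 2772 (D = -3*(-7 - 15)*42 = -3*(-22)*42 = 66*42 = 2772)
√(F + D) = √(1880 + 2772) = √4652 = 2*√1163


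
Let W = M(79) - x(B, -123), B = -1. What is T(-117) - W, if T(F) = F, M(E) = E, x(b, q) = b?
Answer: -197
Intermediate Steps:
W = 80 (W = 79 - 1*(-1) = 79 + 1 = 80)
T(-117) - W = -117 - 1*80 = -117 - 80 = -197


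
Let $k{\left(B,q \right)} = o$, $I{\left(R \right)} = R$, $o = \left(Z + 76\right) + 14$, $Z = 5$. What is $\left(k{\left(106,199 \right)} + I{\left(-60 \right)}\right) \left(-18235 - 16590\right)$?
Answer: $-1218875$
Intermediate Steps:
$o = 95$ ($o = \left(5 + 76\right) + 14 = 81 + 14 = 95$)
$k{\left(B,q \right)} = 95$
$\left(k{\left(106,199 \right)} + I{\left(-60 \right)}\right) \left(-18235 - 16590\right) = \left(95 - 60\right) \left(-18235 - 16590\right) = 35 \left(-34825\right) = -1218875$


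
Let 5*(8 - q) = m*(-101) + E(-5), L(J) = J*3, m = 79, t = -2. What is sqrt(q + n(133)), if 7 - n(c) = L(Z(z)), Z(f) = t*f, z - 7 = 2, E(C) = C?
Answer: sqrt(41645)/5 ≈ 40.814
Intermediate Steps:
z = 9 (z = 7 + 2 = 9)
Z(f) = -2*f
L(J) = 3*J
n(c) = 61 (n(c) = 7 - 3*(-2*9) = 7 - 3*(-18) = 7 - 1*(-54) = 7 + 54 = 61)
q = 8024/5 (q = 8 - (79*(-101) - 5)/5 = 8 - (-7979 - 5)/5 = 8 - 1/5*(-7984) = 8 + 7984/5 = 8024/5 ≈ 1604.8)
sqrt(q + n(133)) = sqrt(8024/5 + 61) = sqrt(8329/5) = sqrt(41645)/5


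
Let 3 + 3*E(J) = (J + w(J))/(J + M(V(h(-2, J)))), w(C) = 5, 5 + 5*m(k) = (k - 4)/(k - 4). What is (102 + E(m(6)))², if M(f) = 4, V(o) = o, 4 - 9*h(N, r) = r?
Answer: 2634129/256 ≈ 10290.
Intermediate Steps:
h(N, r) = 4/9 - r/9
m(k) = -⅘ (m(k) = -1 + ((k - 4)/(k - 4))/5 = -1 + ((-4 + k)/(-4 + k))/5 = -1 + (⅕)*1 = -1 + ⅕ = -⅘)
E(J) = -1 + (5 + J)/(3*(4 + J)) (E(J) = -1 + ((J + 5)/(J + 4))/3 = -1 + ((5 + J)/(4 + J))/3 = -1 + (5 + J)/(3*(4 + J)))
(102 + E(m(6)))² = (102 + (-7 - 2*(-⅘))/(3*(4 - ⅘)))² = (102 + (-7 + 8/5)/(3*(16/5)))² = (102 + (⅓)*(5/16)*(-27/5))² = (102 - 9/16)² = (1623/16)² = 2634129/256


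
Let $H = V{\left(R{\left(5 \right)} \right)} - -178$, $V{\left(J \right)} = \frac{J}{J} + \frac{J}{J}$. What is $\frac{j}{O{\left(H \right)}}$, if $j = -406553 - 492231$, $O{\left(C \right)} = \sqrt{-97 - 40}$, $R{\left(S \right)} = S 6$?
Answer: $\frac{898784 i \sqrt{137}}{137} \approx 76788.0 i$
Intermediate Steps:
$R{\left(S \right)} = 6 S$
$V{\left(J \right)} = 2$ ($V{\left(J \right)} = 1 + 1 = 2$)
$H = 180$ ($H = 2 - -178 = 2 + 178 = 180$)
$O{\left(C \right)} = i \sqrt{137}$ ($O{\left(C \right)} = \sqrt{-137} = i \sqrt{137}$)
$j = -898784$
$\frac{j}{O{\left(H \right)}} = - \frac{898784}{i \sqrt{137}} = - 898784 \left(- \frac{i \sqrt{137}}{137}\right) = \frac{898784 i \sqrt{137}}{137}$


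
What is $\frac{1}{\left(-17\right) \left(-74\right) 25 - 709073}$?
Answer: $- \frac{1}{677623} \approx -1.4757 \cdot 10^{-6}$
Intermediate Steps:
$\frac{1}{\left(-17\right) \left(-74\right) 25 - 709073} = \frac{1}{1258 \cdot 25 - 709073} = \frac{1}{31450 - 709073} = \frac{1}{-677623} = - \frac{1}{677623}$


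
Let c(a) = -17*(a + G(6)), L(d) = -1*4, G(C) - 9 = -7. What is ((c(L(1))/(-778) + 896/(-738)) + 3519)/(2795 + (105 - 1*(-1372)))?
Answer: 252470117/306603576 ≈ 0.82344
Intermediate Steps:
G(C) = 2 (G(C) = 9 - 7 = 2)
L(d) = -4
c(a) = -34 - 17*a (c(a) = -17*(a + 2) = -17*(2 + a) = -34 - 17*a)
((c(L(1))/(-778) + 896/(-738)) + 3519)/(2795 + (105 - 1*(-1372))) = (((-34 - 17*(-4))/(-778) + 896/(-738)) + 3519)/(2795 + (105 - 1*(-1372))) = (((-34 + 68)*(-1/778) + 896*(-1/738)) + 3519)/(2795 + (105 + 1372)) = ((34*(-1/778) - 448/369) + 3519)/(2795 + 1477) = ((-17/389 - 448/369) + 3519)/4272 = (-180545/143541 + 3519)*(1/4272) = (504940234/143541)*(1/4272) = 252470117/306603576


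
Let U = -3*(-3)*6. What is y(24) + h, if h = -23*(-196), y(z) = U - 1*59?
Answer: 4503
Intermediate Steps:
U = 54 (U = 9*6 = 54)
y(z) = -5 (y(z) = 54 - 1*59 = 54 - 59 = -5)
h = 4508
y(24) + h = -5 + 4508 = 4503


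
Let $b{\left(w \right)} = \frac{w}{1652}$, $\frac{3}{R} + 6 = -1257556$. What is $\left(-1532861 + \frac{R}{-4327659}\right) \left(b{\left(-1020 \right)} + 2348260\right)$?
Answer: $- \frac{2696870400398505193422563125}{749223232179618} \approx -3.5996 \cdot 10^{12}$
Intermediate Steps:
$R = - \frac{3}{1257562}$ ($R = \frac{3}{-6 - 1257556} = \frac{3}{-1257562} = 3 \left(- \frac{1}{1257562}\right) = - \frac{3}{1257562} \approx -2.3856 \cdot 10^{-6}$)
$b{\left(w \right)} = \frac{w}{1652}$ ($b{\left(w \right)} = w \frac{1}{1652} = \frac{w}{1652}$)
$\left(-1532861 + \frac{R}{-4327659}\right) \left(b{\left(-1020 \right)} + 2348260\right) = \left(-1532861 - \frac{3}{1257562 \left(-4327659\right)}\right) \left(\frac{1}{1652} \left(-1020\right) + 2348260\right) = \left(-1532861 - - \frac{1}{1814099835786}\right) \left(- \frac{255}{413} + 2348260\right) = \left(-1532861 + \frac{1}{1814099835786}\right) \frac{969831125}{413} = \left(- \frac{2780762888382763745}{1814099835786}\right) \frac{969831125}{413} = - \frac{2696870400398505193422563125}{749223232179618}$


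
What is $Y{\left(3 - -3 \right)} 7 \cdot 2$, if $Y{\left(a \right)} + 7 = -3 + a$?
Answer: $-56$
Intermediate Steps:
$Y{\left(a \right)} = -10 + a$ ($Y{\left(a \right)} = -7 + \left(-3 + a\right) = -10 + a$)
$Y{\left(3 - -3 \right)} 7 \cdot 2 = \left(-10 + \left(3 - -3\right)\right) 7 \cdot 2 = \left(-10 + \left(3 + 3\right)\right) 7 \cdot 2 = \left(-10 + 6\right) 7 \cdot 2 = \left(-4\right) 7 \cdot 2 = \left(-28\right) 2 = -56$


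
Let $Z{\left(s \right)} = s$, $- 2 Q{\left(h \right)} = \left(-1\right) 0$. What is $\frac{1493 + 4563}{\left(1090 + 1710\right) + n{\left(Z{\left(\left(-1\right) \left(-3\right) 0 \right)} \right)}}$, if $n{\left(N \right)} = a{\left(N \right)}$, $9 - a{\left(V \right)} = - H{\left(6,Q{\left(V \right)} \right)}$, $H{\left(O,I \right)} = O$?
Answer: $\frac{6056}{2815} \approx 2.1513$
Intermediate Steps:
$Q{\left(h \right)} = 0$ ($Q{\left(h \right)} = - \frac{\left(-1\right) 0}{2} = \left(- \frac{1}{2}\right) 0 = 0$)
$a{\left(V \right)} = 15$ ($a{\left(V \right)} = 9 - \left(-1\right) 6 = 9 - -6 = 9 + 6 = 15$)
$n{\left(N \right)} = 15$
$\frac{1493 + 4563}{\left(1090 + 1710\right) + n{\left(Z{\left(\left(-1\right) \left(-3\right) 0 \right)} \right)}} = \frac{1493 + 4563}{\left(1090 + 1710\right) + 15} = \frac{6056}{2800 + 15} = \frac{6056}{2815}$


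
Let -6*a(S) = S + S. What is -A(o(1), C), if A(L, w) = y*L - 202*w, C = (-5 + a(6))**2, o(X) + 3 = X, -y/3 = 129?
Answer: 9124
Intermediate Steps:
y = -387 (y = -3*129 = -387)
o(X) = -3 + X
a(S) = -S/3 (a(S) = -(S + S)/6 = -S/3)
C = 49 (C = (-5 - 1/3*6)**2 = (-5 - 2)**2 = (-7)**2 = 49)
A(L, w) = -387*L - 202*w
-A(o(1), C) = -(-387*(-3 + 1) - 202*49) = -(-387*(-2) - 9898) = -(774 - 9898) = -1*(-9124) = 9124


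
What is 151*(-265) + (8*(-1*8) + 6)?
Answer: -40073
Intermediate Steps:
151*(-265) + (8*(-1*8) + 6) = -40015 + (8*(-8) + 6) = -40015 + (-64 + 6) = -40015 - 58 = -40073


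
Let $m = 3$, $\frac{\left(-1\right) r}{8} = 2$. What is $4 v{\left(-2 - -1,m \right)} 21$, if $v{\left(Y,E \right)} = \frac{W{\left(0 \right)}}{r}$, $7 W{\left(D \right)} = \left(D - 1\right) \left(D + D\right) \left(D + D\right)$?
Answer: $0$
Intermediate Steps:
$r = -16$ ($r = \left(-8\right) 2 = -16$)
$W{\left(D \right)} = \frac{4 D^{2} \left(-1 + D\right)}{7}$ ($W{\left(D \right)} = \frac{\left(D - 1\right) \left(D + D\right) \left(D + D\right)}{7} = \frac{\left(-1 + D\right) 2 D 2 D}{7} = \frac{2 D \left(-1 + D\right) 2 D}{7} = \frac{4 D^{2} \left(-1 + D\right)}{7}$)
$v{\left(Y,E \right)} = 0$ ($v{\left(Y,E \right)} = \frac{\frac{4}{7} \cdot 0^{2} \left(-1 + 0\right)}{-16} = \frac{4}{7} \cdot 0 \left(-1\right) \left(- \frac{1}{16}\right) = 0 \left(- \frac{1}{16}\right) = 0$)
$4 v{\left(-2 - -1,m \right)} 21 = 4 \cdot 0 \cdot 21 = 0 \cdot 21 = 0$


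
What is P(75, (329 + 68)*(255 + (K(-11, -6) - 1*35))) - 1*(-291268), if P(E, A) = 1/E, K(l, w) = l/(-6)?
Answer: 21845101/75 ≈ 2.9127e+5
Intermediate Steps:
K(l, w) = -l/6 (K(l, w) = l*(-⅙) = -l/6)
P(75, (329 + 68)*(255 + (K(-11, -6) - 1*35))) - 1*(-291268) = 1/75 - 1*(-291268) = 1/75 + 291268 = 21845101/75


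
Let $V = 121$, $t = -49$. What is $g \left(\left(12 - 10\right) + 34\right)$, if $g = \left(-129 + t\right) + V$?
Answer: $-2052$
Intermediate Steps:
$g = -57$ ($g = \left(-129 - 49\right) + 121 = -178 + 121 = -57$)
$g \left(\left(12 - 10\right) + 34\right) = - 57 \left(\left(12 - 10\right) + 34\right) = - 57 \left(2 + 34\right) = \left(-57\right) 36 = -2052$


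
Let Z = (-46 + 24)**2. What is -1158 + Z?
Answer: -674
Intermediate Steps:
Z = 484 (Z = (-22)**2 = 484)
-1158 + Z = -1158 + 484 = -674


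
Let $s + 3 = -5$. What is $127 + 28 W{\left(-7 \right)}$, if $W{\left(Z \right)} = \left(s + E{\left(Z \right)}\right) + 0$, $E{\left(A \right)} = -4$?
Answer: $-209$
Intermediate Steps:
$s = -8$ ($s = -3 - 5 = -8$)
$W{\left(Z \right)} = -12$ ($W{\left(Z \right)} = \left(-8 - 4\right) + 0 = -12 + 0 = -12$)
$127 + 28 W{\left(-7 \right)} = 127 + 28 \left(-12\right) = 127 - 336 = -209$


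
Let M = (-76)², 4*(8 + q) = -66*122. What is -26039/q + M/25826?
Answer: 342078255/26097173 ≈ 13.108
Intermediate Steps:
q = -2021 (q = -8 + (-66*122)/4 = -8 + (¼)*(-8052) = -8 - 2013 = -2021)
M = 5776
-26039/q + M/25826 = -26039/(-2021) + 5776/25826 = -26039*(-1/2021) + 5776*(1/25826) = 26039/2021 + 2888/12913 = 342078255/26097173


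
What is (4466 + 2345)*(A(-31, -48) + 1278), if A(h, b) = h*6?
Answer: 7437612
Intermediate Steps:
A(h, b) = 6*h
(4466 + 2345)*(A(-31, -48) + 1278) = (4466 + 2345)*(6*(-31) + 1278) = 6811*(-186 + 1278) = 6811*1092 = 7437612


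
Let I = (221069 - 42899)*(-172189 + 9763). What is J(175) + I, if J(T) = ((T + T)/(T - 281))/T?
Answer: -1533790342261/53 ≈ -2.8939e+10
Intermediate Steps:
I = -28939440420 (I = 178170*(-162426) = -28939440420)
J(T) = 2/(-281 + T) (J(T) = ((2*T)/(-281 + T))/T = (2*T/(-281 + T))/T = 2/(-281 + T))
J(175) + I = 2/(-281 + 175) - 28939440420 = 2/(-106) - 28939440420 = 2*(-1/106) - 28939440420 = -1/53 - 28939440420 = -1533790342261/53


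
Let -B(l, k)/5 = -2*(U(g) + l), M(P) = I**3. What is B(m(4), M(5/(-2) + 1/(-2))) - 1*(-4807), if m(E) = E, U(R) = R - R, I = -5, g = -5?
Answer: 4847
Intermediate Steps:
U(R) = 0
M(P) = -125 (M(P) = (-5)**3 = -125)
B(l, k) = 10*l (B(l, k) = -(-10)*(0 + l) = -(-10)*l = 10*l)
B(m(4), M(5/(-2) + 1/(-2))) - 1*(-4807) = 10*4 - 1*(-4807) = 40 + 4807 = 4847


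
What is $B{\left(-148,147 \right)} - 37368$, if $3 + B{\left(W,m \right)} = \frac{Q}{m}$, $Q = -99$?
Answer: $- \frac{1831212}{49} \approx -37372.0$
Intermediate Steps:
$B{\left(W,m \right)} = -3 - \frac{99}{m}$
$B{\left(-148,147 \right)} - 37368 = \left(-3 - \frac{99}{147}\right) - 37368 = \left(-3 - \frac{33}{49}\right) - 37368 = - \frac{180}{49} - 37368 = - \frac{1831212}{49}$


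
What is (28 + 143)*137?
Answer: 23427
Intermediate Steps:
(28 + 143)*137 = 171*137 = 23427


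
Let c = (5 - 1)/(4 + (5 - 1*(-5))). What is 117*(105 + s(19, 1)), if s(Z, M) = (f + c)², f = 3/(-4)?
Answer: 9651213/784 ≈ 12310.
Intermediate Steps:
f = -¾ (f = 3*(-¼) = -¾ ≈ -0.75000)
c = 2/7 (c = 4/(4 + (5 + 5)) = 4/(4 + 10) = 4/14 = 4*(1/14) = 2/7 ≈ 0.28571)
s(Z, M) = 169/784 (s(Z, M) = (-¾ + 2/7)² = (-13/28)² = 169/784)
117*(105 + s(19, 1)) = 117*(105 + 169/784) = 117*(82489/784) = 9651213/784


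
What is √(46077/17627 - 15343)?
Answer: 2*I*√1191607163242/17627 ≈ 123.86*I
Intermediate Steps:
√(46077/17627 - 15343) = √(-270404984/17627) = 2*I*√1191607163242/17627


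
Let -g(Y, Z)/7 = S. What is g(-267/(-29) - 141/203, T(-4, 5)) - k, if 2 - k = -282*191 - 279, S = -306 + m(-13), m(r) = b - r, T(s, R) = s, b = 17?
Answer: -52211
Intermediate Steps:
m(r) = 17 - r
S = -276 (S = -306 + (17 - 1*(-13)) = -306 + (17 + 13) = -306 + 30 = -276)
g(Y, Z) = 1932 (g(Y, Z) = -7*(-276) = 1932)
k = 54143 (k = 2 - (-282*191 - 279) = 2 - (-53862 - 279) = 2 - 1*(-54141) = 2 + 54141 = 54143)
g(-267/(-29) - 141/203, T(-4, 5)) - k = 1932 - 1*54143 = 1932 - 54143 = -52211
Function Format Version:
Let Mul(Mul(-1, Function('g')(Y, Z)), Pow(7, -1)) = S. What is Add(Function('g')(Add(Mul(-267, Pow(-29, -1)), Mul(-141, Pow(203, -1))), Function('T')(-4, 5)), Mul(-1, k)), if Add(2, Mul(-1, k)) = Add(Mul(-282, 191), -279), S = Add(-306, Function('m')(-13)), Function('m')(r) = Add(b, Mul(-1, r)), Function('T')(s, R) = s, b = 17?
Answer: -52211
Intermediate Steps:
Function('m')(r) = Add(17, Mul(-1, r))
S = -276 (S = Add(-306, Add(17, Mul(-1, -13))) = Add(-306, Add(17, 13)) = Add(-306, 30) = -276)
Function('g')(Y, Z) = 1932 (Function('g')(Y, Z) = Mul(-7, -276) = 1932)
k = 54143 (k = Add(2, Mul(-1, Add(Mul(-282, 191), -279))) = Add(2, Mul(-1, Add(-53862, -279))) = Add(2, Mul(-1, -54141)) = Add(2, 54141) = 54143)
Add(Function('g')(Add(Mul(-267, Pow(-29, -1)), Mul(-141, Pow(203, -1))), Function('T')(-4, 5)), Mul(-1, k)) = Add(1932, Mul(-1, 54143)) = Add(1932, -54143) = -52211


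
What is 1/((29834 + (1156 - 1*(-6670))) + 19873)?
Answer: 1/57533 ≈ 1.7381e-5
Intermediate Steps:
1/((29834 + (1156 - 1*(-6670))) + 19873) = 1/((29834 + (1156 + 6670)) + 19873) = 1/((29834 + 7826) + 19873) = 1/(37660 + 19873) = 1/57533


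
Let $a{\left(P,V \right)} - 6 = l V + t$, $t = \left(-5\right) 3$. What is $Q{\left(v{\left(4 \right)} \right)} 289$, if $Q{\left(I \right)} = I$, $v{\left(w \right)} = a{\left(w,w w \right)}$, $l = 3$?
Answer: $11271$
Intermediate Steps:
$t = -15$
$a{\left(P,V \right)} = -9 + 3 V$ ($a{\left(P,V \right)} = 6 + \left(3 V - 15\right) = 6 + \left(-15 + 3 V\right) = -9 + 3 V$)
$v{\left(w \right)} = -9 + 3 w^{2}$ ($v{\left(w \right)} = -9 + 3 w w = -9 + 3 w^{2}$)
$Q{\left(v{\left(4 \right)} \right)} 289 = \left(-9 + 3 \cdot 4^{2}\right) 289 = \left(-9 + 3 \cdot 16\right) 289 = \left(-9 + 48\right) 289 = 39 \cdot 289 = 11271$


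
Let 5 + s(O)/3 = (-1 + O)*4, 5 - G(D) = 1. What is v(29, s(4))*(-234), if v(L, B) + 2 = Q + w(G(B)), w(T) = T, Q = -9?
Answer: 1638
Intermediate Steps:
G(D) = 4 (G(D) = 5 - 1*1 = 5 - 1 = 4)
s(O) = -27 + 12*O (s(O) = -15 + 3*((-1 + O)*4) = -15 + 3*(-4 + 4*O) = -15 + (-12 + 12*O) = -27 + 12*O)
v(L, B) = -7 (v(L, B) = -2 + (-9 + 4) = -2 - 5 = -7)
v(29, s(4))*(-234) = -7*(-234) = 1638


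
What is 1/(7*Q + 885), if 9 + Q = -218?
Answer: -1/704 ≈ -0.0014205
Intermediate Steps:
Q = -227 (Q = -9 - 218 = -227)
1/(7*Q + 885) = 1/(7*(-227) + 885) = 1/(-1589 + 885) = 1/(-704) = -1/704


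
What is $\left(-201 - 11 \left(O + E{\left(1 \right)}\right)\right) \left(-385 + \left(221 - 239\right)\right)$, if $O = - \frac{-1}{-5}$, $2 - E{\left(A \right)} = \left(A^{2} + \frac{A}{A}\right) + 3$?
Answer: $\frac{334087}{5} \approx 66817.0$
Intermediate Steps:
$E{\left(A \right)} = -2 - A^{2}$ ($E{\left(A \right)} = 2 - \left(\left(A^{2} + \frac{A}{A}\right) + 3\right) = 2 - \left(\left(A^{2} + 1\right) + 3\right) = 2 - \left(\left(1 + A^{2}\right) + 3\right) = 2 - \left(4 + A^{2}\right) = -2 - A^{2}$)
$O = - \frac{1}{5}$ ($O = - \frac{\left(-1\right) \left(-1\right)}{5} = \left(-1\right) \frac{1}{5} = - \frac{1}{5} \approx -0.2$)
$\left(-201 - 11 \left(O + E{\left(1 \right)}\right)\right) \left(-385 + \left(221 - 239\right)\right) = \left(-201 - 11 \left(- \frac{1}{5} - 3\right)\right) \left(-385 + \left(221 - 239\right)\right) = \left(-201 - 11 \left(- \frac{1}{5} - 3\right)\right) \left(-385 - 18\right) = \left(-201 - 11 \left(- \frac{1}{5} - 3\right)\right) \left(-403\right) = \left(-201 - - \frac{176}{5}\right) \left(-403\right) = \left(-201 + \frac{176}{5}\right) \left(-403\right) = \left(- \frac{829}{5}\right) \left(-403\right) = \frac{334087}{5}$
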